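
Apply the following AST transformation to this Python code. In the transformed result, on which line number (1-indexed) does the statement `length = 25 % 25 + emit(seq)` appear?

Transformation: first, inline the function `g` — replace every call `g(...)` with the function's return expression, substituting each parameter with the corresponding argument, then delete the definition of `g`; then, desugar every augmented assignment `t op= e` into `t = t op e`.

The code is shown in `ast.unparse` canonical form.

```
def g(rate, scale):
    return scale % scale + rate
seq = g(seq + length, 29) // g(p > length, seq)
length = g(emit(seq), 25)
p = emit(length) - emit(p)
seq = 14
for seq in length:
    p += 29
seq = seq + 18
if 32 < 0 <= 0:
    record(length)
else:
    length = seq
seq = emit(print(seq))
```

Transformed code:
seq = (29 % 29 + (seq + length)) // (seq % seq + (p > length))
length = 25 % 25 + emit(seq)
p = emit(length) - emit(p)
seq = 14
for seq in length:
    p = p + 29
seq = seq + 18
if 32 < 0 <= 0:
    record(length)
else:
    length = seq
seq = emit(print(seq))

2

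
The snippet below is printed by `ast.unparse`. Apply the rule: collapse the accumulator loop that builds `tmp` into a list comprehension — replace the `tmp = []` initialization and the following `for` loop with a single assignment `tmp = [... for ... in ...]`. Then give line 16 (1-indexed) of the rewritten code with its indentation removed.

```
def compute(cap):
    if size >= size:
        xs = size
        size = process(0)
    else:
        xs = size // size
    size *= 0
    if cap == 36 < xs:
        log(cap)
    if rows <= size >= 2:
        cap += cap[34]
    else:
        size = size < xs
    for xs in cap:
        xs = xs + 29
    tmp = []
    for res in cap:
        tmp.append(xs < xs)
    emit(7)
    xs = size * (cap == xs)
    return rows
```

tmp = [xs < xs for res in cap]

Transformed code:
def compute(cap):
    if size >= size:
        xs = size
        size = process(0)
    else:
        xs = size // size
    size *= 0
    if cap == 36 < xs:
        log(cap)
    if rows <= size >= 2:
        cap += cap[34]
    else:
        size = size < xs
    for xs in cap:
        xs = xs + 29
    tmp = [xs < xs for res in cap]
    emit(7)
    xs = size * (cap == xs)
    return rows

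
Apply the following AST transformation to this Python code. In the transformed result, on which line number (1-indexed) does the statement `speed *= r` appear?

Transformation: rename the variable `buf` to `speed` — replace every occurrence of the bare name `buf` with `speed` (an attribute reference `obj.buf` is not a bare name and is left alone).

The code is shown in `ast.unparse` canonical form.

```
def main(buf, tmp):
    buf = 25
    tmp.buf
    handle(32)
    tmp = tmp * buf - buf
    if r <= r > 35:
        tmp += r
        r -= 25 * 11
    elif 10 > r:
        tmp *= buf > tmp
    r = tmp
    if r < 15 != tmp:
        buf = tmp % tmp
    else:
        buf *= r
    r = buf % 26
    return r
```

Transformed code:
def main(speed, tmp):
    speed = 25
    tmp.buf
    handle(32)
    tmp = tmp * speed - speed
    if r <= r > 35:
        tmp += r
        r -= 25 * 11
    elif 10 > r:
        tmp *= speed > tmp
    r = tmp
    if r < 15 != tmp:
        speed = tmp % tmp
    else:
        speed *= r
    r = speed % 26
    return r

15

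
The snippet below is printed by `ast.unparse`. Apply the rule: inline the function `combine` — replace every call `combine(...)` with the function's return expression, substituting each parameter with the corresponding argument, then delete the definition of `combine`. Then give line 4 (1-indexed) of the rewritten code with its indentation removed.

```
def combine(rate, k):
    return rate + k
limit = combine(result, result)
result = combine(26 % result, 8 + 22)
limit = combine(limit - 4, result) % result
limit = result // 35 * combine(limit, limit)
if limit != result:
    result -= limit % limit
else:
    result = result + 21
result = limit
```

limit = result // 35 * (limit + limit)

Transformed code:
limit = result + result
result = 26 % result + (8 + 22)
limit = (limit - 4 + result) % result
limit = result // 35 * (limit + limit)
if limit != result:
    result -= limit % limit
else:
    result = result + 21
result = limit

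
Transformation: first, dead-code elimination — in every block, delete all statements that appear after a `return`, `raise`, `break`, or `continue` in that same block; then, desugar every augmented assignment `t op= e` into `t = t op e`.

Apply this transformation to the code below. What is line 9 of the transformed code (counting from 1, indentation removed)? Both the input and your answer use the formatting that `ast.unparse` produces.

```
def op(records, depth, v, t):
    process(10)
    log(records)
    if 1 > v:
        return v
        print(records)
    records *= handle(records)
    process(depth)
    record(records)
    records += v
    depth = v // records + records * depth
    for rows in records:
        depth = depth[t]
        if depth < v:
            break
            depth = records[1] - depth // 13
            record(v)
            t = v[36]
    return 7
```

Transformed code:
def op(records, depth, v, t):
    process(10)
    log(records)
    if 1 > v:
        return v
    records = records * handle(records)
    process(depth)
    record(records)
    records = records + v
    depth = v // records + records * depth
    for rows in records:
        depth = depth[t]
        if depth < v:
            break
    return 7

records = records + v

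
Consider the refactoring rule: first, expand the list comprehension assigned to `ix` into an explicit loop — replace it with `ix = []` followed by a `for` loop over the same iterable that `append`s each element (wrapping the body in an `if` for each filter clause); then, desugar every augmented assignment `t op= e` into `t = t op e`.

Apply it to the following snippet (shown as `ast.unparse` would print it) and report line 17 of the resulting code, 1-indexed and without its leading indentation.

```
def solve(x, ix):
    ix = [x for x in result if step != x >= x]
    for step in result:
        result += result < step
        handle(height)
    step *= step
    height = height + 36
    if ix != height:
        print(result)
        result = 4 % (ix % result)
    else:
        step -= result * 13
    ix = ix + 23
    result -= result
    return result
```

result = result - result

Transformed code:
def solve(x, ix):
    ix = []
    for x in result:
        if step != x >= x:
            ix.append(x)
    for step in result:
        result = result + (result < step)
        handle(height)
    step = step * step
    height = height + 36
    if ix != height:
        print(result)
        result = 4 % (ix % result)
    else:
        step = step - result * 13
    ix = ix + 23
    result = result - result
    return result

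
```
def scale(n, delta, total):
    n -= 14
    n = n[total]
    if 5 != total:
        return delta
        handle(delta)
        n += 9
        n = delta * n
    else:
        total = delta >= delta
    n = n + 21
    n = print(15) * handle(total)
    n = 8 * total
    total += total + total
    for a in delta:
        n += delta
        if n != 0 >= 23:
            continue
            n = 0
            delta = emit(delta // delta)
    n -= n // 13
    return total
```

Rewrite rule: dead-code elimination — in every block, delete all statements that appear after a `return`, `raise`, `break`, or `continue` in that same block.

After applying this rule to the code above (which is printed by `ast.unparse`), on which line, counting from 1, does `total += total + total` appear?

Transformed code:
def scale(n, delta, total):
    n -= 14
    n = n[total]
    if 5 != total:
        return delta
    else:
        total = delta >= delta
    n = n + 21
    n = print(15) * handle(total)
    n = 8 * total
    total += total + total
    for a in delta:
        n += delta
        if n != 0 >= 23:
            continue
    n -= n // 13
    return total

11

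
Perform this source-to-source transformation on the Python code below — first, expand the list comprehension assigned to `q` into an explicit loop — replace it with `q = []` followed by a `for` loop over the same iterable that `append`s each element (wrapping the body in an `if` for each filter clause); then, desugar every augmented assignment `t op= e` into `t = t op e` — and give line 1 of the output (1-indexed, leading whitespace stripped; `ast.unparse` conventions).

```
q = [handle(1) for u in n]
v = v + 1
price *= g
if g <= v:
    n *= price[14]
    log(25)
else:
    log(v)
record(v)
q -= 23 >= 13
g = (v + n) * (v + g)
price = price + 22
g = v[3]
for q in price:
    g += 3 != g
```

q = []

Transformed code:
q = []
for u in n:
    q.append(handle(1))
v = v + 1
price = price * g
if g <= v:
    n = n * price[14]
    log(25)
else:
    log(v)
record(v)
q = q - (23 >= 13)
g = (v + n) * (v + g)
price = price + 22
g = v[3]
for q in price:
    g = g + (3 != g)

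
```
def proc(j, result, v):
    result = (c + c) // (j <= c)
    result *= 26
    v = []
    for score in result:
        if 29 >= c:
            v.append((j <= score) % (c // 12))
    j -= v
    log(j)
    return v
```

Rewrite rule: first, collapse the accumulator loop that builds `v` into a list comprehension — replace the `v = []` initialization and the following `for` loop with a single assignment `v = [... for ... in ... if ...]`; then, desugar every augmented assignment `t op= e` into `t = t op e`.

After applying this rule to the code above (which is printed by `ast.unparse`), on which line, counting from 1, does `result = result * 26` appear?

3

Transformed code:
def proc(j, result, v):
    result = (c + c) // (j <= c)
    result = result * 26
    v = [(j <= score) % (c // 12) for score in result if 29 >= c]
    j = j - v
    log(j)
    return v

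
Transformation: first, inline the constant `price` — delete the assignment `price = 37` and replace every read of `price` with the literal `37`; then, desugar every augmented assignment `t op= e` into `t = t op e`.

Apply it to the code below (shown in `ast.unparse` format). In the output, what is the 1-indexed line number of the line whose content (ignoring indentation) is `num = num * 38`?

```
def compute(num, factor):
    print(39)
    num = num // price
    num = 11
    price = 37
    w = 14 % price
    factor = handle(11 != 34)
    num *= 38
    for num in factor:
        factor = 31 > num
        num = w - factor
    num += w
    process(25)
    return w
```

7

Transformed code:
def compute(num, factor):
    print(39)
    num = num // 37
    num = 11
    w = 14 % 37
    factor = handle(11 != 34)
    num = num * 38
    for num in factor:
        factor = 31 > num
        num = w - factor
    num = num + w
    process(25)
    return w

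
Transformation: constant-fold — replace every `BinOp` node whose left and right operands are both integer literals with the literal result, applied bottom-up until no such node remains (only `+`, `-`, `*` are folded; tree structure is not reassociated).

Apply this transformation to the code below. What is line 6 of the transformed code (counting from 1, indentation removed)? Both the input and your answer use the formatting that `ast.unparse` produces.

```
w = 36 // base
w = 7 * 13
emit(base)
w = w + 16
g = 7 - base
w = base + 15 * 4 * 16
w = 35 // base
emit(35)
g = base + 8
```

w = base + 960

Transformed code:
w = 36 // base
w = 91
emit(base)
w = w + 16
g = 7 - base
w = base + 960
w = 35 // base
emit(35)
g = base + 8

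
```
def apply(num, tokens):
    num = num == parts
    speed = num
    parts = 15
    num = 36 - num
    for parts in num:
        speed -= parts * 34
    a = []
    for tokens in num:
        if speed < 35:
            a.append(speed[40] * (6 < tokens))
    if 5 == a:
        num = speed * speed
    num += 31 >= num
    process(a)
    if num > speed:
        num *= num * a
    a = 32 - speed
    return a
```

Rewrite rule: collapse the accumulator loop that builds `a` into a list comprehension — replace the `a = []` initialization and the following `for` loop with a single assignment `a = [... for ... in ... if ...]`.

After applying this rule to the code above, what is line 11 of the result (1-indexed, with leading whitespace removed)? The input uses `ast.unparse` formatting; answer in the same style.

Transformed code:
def apply(num, tokens):
    num = num == parts
    speed = num
    parts = 15
    num = 36 - num
    for parts in num:
        speed -= parts * 34
    a = [speed[40] * (6 < tokens) for tokens in num if speed < 35]
    if 5 == a:
        num = speed * speed
    num += 31 >= num
    process(a)
    if num > speed:
        num *= num * a
    a = 32 - speed
    return a

num += 31 >= num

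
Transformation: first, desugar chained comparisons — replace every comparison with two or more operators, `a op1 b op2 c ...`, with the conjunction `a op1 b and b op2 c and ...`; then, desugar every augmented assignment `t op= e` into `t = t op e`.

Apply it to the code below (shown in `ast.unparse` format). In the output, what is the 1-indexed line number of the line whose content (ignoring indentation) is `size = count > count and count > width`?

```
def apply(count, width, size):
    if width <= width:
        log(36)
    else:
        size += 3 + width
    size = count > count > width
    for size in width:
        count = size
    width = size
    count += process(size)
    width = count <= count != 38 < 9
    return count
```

6

Transformed code:
def apply(count, width, size):
    if width <= width:
        log(36)
    else:
        size = size + (3 + width)
    size = count > count and count > width
    for size in width:
        count = size
    width = size
    count = count + process(size)
    width = count <= count and count != 38 and (38 < 9)
    return count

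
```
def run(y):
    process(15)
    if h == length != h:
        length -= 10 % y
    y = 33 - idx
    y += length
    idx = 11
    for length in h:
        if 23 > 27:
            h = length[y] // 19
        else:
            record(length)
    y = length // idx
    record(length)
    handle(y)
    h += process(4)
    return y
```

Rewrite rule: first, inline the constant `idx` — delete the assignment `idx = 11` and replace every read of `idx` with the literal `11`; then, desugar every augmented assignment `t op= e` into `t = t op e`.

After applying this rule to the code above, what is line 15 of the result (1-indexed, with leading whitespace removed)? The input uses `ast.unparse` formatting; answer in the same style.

Transformed code:
def run(y):
    process(15)
    if h == length != h:
        length = length - 10 % y
    y = 33 - 11
    y = y + length
    for length in h:
        if 23 > 27:
            h = length[y] // 19
        else:
            record(length)
    y = length // 11
    record(length)
    handle(y)
    h = h + process(4)
    return y

h = h + process(4)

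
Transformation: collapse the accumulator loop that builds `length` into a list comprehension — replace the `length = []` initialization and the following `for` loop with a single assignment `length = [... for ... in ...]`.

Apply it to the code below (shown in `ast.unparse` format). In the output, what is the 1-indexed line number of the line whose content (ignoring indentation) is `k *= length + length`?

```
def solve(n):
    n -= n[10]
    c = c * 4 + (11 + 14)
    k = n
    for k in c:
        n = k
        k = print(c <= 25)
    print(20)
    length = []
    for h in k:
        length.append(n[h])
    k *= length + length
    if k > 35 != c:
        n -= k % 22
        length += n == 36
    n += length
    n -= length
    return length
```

Transformed code:
def solve(n):
    n -= n[10]
    c = c * 4 + (11 + 14)
    k = n
    for k in c:
        n = k
        k = print(c <= 25)
    print(20)
    length = [n[h] for h in k]
    k *= length + length
    if k > 35 != c:
        n -= k % 22
        length += n == 36
    n += length
    n -= length
    return length

10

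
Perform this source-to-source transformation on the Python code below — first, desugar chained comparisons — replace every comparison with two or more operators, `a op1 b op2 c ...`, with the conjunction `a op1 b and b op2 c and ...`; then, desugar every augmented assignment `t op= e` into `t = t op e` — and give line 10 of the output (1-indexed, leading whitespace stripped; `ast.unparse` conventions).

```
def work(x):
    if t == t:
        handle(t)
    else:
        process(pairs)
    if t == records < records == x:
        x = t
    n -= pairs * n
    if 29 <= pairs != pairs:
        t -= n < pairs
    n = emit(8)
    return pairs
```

t = t - (n < pairs)

Transformed code:
def work(x):
    if t == t:
        handle(t)
    else:
        process(pairs)
    if t == records and records < records and (records == x):
        x = t
    n = n - pairs * n
    if 29 <= pairs and pairs != pairs:
        t = t - (n < pairs)
    n = emit(8)
    return pairs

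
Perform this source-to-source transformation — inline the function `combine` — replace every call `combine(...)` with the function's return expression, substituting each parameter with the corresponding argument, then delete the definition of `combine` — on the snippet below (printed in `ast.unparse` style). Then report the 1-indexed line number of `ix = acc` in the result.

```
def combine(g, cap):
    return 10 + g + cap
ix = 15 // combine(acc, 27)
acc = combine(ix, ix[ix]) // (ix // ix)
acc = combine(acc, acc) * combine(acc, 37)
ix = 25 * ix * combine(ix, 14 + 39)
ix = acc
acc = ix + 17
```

Transformed code:
ix = 15 // (10 + acc + 27)
acc = (10 + ix + ix[ix]) // (ix // ix)
acc = (10 + acc + acc) * (10 + acc + 37)
ix = 25 * ix * (10 + ix + (14 + 39))
ix = acc
acc = ix + 17

5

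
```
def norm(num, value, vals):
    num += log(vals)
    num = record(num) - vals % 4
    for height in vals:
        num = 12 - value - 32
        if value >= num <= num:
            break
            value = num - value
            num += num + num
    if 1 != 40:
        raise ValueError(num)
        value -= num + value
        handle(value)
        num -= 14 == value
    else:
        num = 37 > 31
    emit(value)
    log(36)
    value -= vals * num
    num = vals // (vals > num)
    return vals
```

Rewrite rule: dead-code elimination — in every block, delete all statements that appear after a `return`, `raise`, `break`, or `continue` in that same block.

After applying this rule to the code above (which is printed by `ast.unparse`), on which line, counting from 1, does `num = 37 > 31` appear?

Transformed code:
def norm(num, value, vals):
    num += log(vals)
    num = record(num) - vals % 4
    for height in vals:
        num = 12 - value - 32
        if value >= num <= num:
            break
    if 1 != 40:
        raise ValueError(num)
    else:
        num = 37 > 31
    emit(value)
    log(36)
    value -= vals * num
    num = vals // (vals > num)
    return vals

11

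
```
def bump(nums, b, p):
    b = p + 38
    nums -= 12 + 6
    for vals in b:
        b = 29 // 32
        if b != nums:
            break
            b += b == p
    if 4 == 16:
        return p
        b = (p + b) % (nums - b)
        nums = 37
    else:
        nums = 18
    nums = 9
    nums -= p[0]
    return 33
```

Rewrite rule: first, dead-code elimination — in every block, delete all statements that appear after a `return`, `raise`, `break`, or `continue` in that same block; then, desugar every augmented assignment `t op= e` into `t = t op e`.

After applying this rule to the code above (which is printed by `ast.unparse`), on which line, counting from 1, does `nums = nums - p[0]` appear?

13

Transformed code:
def bump(nums, b, p):
    b = p + 38
    nums = nums - (12 + 6)
    for vals in b:
        b = 29 // 32
        if b != nums:
            break
    if 4 == 16:
        return p
    else:
        nums = 18
    nums = 9
    nums = nums - p[0]
    return 33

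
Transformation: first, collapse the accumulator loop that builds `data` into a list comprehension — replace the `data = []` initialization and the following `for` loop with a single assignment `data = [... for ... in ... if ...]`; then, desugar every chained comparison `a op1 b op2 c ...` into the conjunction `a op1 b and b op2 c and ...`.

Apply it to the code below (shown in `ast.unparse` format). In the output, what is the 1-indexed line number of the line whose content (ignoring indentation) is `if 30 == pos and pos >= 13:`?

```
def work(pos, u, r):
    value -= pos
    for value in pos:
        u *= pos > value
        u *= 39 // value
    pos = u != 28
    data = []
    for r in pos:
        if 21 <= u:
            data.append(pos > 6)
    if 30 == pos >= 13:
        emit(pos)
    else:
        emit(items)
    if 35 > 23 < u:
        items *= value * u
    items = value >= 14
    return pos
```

Transformed code:
def work(pos, u, r):
    value -= pos
    for value in pos:
        u *= pos > value
        u *= 39 // value
    pos = u != 28
    data = [pos > 6 for r in pos if 21 <= u]
    if 30 == pos and pos >= 13:
        emit(pos)
    else:
        emit(items)
    if 35 > 23 and 23 < u:
        items *= value * u
    items = value >= 14
    return pos

8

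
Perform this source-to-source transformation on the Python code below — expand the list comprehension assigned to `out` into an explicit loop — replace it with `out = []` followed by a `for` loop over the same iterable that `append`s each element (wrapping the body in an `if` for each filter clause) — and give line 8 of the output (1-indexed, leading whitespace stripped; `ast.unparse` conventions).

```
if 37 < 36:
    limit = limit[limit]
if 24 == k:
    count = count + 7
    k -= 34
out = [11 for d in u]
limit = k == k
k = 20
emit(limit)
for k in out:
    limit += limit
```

Transformed code:
if 37 < 36:
    limit = limit[limit]
if 24 == k:
    count = count + 7
    k -= 34
out = []
for d in u:
    out.append(11)
limit = k == k
k = 20
emit(limit)
for k in out:
    limit += limit

out.append(11)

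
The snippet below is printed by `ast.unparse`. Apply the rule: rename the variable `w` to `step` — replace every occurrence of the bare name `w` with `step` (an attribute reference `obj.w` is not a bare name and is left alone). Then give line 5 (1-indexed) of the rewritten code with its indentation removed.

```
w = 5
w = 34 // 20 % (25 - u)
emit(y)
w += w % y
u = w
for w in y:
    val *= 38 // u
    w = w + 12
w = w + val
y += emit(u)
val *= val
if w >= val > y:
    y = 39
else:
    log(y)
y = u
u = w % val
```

u = step

Transformed code:
step = 5
step = 34 // 20 % (25 - u)
emit(y)
step += step % y
u = step
for step in y:
    val *= 38 // u
    step = step + 12
step = step + val
y += emit(u)
val *= val
if step >= val > y:
    y = 39
else:
    log(y)
y = u
u = step % val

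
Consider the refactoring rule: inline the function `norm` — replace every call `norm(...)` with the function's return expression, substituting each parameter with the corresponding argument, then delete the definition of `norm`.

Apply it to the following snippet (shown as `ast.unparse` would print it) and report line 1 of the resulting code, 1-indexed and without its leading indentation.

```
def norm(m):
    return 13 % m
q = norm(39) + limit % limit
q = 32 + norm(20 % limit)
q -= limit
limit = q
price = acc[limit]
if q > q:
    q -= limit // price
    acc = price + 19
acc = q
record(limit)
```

Transformed code:
q = 13 % 39 + limit % limit
q = 32 + 13 % (20 % limit)
q -= limit
limit = q
price = acc[limit]
if q > q:
    q -= limit // price
    acc = price + 19
acc = q
record(limit)

q = 13 % 39 + limit % limit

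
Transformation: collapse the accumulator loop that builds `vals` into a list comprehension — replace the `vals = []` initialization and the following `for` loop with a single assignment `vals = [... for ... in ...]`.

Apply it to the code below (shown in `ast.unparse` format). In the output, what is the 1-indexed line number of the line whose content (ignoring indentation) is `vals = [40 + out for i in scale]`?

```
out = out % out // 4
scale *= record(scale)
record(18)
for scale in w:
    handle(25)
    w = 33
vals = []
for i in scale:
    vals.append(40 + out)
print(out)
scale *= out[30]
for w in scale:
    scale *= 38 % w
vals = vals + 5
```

Transformed code:
out = out % out // 4
scale *= record(scale)
record(18)
for scale in w:
    handle(25)
    w = 33
vals = [40 + out for i in scale]
print(out)
scale *= out[30]
for w in scale:
    scale *= 38 % w
vals = vals + 5

7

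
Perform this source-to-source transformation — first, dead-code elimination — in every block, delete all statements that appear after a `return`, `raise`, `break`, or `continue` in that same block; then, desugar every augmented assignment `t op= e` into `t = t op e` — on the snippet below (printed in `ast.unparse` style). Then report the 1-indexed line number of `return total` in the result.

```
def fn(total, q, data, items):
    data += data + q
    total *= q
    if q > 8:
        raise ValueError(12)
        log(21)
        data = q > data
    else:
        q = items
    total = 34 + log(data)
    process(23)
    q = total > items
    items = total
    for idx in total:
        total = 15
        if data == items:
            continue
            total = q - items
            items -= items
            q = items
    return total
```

16

Transformed code:
def fn(total, q, data, items):
    data = data + (data + q)
    total = total * q
    if q > 8:
        raise ValueError(12)
    else:
        q = items
    total = 34 + log(data)
    process(23)
    q = total > items
    items = total
    for idx in total:
        total = 15
        if data == items:
            continue
    return total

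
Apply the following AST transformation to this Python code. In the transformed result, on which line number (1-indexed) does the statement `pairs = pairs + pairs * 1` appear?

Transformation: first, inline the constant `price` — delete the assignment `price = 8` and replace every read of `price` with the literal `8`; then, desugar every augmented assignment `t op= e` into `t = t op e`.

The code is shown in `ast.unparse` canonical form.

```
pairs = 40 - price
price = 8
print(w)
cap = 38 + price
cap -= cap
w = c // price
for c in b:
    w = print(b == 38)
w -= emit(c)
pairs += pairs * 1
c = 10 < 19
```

Transformed code:
pairs = 40 - 8
print(w)
cap = 38 + 8
cap = cap - cap
w = c // 8
for c in b:
    w = print(b == 38)
w = w - emit(c)
pairs = pairs + pairs * 1
c = 10 < 19

9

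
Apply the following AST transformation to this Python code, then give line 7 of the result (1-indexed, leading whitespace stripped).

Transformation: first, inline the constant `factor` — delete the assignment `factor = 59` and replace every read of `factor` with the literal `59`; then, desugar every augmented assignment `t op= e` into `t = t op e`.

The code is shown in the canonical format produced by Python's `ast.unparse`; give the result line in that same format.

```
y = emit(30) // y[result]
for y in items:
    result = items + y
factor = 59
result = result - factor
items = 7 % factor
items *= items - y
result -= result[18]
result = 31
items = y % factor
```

Transformed code:
y = emit(30) // y[result]
for y in items:
    result = items + y
result = result - 59
items = 7 % 59
items = items * (items - y)
result = result - result[18]
result = 31
items = y % 59

result = result - result[18]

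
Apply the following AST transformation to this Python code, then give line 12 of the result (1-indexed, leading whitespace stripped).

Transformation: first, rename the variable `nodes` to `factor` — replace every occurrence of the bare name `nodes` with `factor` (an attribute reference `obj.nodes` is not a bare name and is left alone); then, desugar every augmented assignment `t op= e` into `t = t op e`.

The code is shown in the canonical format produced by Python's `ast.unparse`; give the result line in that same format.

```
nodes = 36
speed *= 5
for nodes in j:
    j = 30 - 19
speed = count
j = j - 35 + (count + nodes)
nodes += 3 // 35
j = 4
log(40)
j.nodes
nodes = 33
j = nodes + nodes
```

j = factor + factor

Transformed code:
factor = 36
speed = speed * 5
for factor in j:
    j = 30 - 19
speed = count
j = j - 35 + (count + factor)
factor = factor + 3 // 35
j = 4
log(40)
j.nodes
factor = 33
j = factor + factor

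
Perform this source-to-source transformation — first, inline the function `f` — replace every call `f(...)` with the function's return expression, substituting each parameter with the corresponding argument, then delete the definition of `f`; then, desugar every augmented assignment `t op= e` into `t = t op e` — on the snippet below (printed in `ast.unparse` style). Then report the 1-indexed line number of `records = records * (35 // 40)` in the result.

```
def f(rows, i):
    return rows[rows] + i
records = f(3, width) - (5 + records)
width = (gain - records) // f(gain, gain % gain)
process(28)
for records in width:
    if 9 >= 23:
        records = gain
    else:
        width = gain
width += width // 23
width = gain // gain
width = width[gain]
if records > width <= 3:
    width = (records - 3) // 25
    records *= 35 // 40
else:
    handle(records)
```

Transformed code:
records = 3[3] + width - (5 + records)
width = (gain - records) // (gain[gain] + gain % gain)
process(28)
for records in width:
    if 9 >= 23:
        records = gain
    else:
        width = gain
width = width + width // 23
width = gain // gain
width = width[gain]
if records > width <= 3:
    width = (records - 3) // 25
    records = records * (35 // 40)
else:
    handle(records)

14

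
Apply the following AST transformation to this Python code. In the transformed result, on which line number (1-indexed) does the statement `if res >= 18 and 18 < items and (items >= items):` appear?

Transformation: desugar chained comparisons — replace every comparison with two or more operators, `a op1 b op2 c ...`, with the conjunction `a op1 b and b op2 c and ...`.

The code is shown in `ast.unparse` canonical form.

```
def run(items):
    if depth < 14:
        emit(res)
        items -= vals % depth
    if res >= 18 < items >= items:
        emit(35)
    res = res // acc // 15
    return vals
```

Transformed code:
def run(items):
    if depth < 14:
        emit(res)
        items -= vals % depth
    if res >= 18 and 18 < items and (items >= items):
        emit(35)
    res = res // acc // 15
    return vals

5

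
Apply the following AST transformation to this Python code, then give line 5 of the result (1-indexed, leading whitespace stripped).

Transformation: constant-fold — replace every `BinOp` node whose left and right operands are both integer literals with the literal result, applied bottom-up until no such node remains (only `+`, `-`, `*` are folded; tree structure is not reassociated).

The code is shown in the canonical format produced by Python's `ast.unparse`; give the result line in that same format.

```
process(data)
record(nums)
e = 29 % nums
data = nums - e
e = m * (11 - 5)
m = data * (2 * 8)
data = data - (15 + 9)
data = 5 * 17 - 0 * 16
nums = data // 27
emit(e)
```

e = m * 6

Transformed code:
process(data)
record(nums)
e = 29 % nums
data = nums - e
e = m * 6
m = data * 16
data = data - 24
data = 85
nums = data // 27
emit(e)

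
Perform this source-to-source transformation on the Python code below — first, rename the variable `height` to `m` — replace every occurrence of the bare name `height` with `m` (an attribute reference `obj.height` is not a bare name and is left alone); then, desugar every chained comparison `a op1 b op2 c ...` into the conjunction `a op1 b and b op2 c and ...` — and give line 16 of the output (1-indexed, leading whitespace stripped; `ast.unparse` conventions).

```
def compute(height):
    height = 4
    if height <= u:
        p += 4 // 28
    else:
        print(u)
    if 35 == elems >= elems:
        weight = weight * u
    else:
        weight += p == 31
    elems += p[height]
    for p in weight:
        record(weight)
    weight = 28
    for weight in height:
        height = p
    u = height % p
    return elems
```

Transformed code:
def compute(m):
    m = 4
    if m <= u:
        p += 4 // 28
    else:
        print(u)
    if 35 == elems and elems >= elems:
        weight = weight * u
    else:
        weight += p == 31
    elems += p[m]
    for p in weight:
        record(weight)
    weight = 28
    for weight in m:
        m = p
    u = m % p
    return elems

m = p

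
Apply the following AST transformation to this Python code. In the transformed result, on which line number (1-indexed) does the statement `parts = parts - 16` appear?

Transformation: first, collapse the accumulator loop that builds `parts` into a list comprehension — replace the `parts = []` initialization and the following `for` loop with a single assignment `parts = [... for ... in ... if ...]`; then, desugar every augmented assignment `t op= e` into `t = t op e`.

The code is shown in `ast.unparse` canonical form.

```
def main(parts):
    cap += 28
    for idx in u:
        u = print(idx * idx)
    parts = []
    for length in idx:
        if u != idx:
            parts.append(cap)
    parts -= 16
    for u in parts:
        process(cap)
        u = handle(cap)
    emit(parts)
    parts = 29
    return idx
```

Transformed code:
def main(parts):
    cap = cap + 28
    for idx in u:
        u = print(idx * idx)
    parts = [cap for length in idx if u != idx]
    parts = parts - 16
    for u in parts:
        process(cap)
        u = handle(cap)
    emit(parts)
    parts = 29
    return idx

6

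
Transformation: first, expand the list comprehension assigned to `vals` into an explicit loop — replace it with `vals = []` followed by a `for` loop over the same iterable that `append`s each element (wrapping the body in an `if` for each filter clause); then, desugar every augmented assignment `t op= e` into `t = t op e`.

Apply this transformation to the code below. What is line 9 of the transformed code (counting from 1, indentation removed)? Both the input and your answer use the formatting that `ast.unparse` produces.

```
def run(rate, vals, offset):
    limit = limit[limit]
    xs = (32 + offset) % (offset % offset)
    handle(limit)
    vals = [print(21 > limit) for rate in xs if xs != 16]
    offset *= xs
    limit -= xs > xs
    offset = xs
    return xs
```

Transformed code:
def run(rate, vals, offset):
    limit = limit[limit]
    xs = (32 + offset) % (offset % offset)
    handle(limit)
    vals = []
    for rate in xs:
        if xs != 16:
            vals.append(print(21 > limit))
    offset = offset * xs
    limit = limit - (xs > xs)
    offset = xs
    return xs

offset = offset * xs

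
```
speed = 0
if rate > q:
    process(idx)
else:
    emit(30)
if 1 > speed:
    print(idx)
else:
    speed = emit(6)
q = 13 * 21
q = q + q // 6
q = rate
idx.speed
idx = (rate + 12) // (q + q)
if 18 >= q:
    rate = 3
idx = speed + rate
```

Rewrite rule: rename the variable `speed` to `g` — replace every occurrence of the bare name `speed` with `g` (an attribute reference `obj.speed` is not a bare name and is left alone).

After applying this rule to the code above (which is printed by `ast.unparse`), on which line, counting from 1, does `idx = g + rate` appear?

17

Transformed code:
g = 0
if rate > q:
    process(idx)
else:
    emit(30)
if 1 > g:
    print(idx)
else:
    g = emit(6)
q = 13 * 21
q = q + q // 6
q = rate
idx.speed
idx = (rate + 12) // (q + q)
if 18 >= q:
    rate = 3
idx = g + rate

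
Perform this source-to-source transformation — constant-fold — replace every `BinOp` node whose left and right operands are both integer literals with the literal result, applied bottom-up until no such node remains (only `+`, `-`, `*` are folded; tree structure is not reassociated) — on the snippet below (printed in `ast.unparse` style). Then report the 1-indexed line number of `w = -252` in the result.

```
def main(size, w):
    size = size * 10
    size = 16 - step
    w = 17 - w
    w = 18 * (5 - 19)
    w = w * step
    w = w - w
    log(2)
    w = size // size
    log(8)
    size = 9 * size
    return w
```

5

Transformed code:
def main(size, w):
    size = size * 10
    size = 16 - step
    w = 17 - w
    w = -252
    w = w * step
    w = w - w
    log(2)
    w = size // size
    log(8)
    size = 9 * size
    return w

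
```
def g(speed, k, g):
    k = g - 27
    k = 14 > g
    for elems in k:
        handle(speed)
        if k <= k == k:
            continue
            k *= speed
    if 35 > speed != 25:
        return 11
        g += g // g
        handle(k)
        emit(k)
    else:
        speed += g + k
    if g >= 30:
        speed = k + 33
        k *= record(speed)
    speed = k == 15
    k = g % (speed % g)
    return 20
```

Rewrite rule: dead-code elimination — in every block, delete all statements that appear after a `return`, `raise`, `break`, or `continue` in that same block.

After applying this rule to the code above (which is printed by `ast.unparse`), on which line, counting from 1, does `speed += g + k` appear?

Transformed code:
def g(speed, k, g):
    k = g - 27
    k = 14 > g
    for elems in k:
        handle(speed)
        if k <= k == k:
            continue
    if 35 > speed != 25:
        return 11
    else:
        speed += g + k
    if g >= 30:
        speed = k + 33
        k *= record(speed)
    speed = k == 15
    k = g % (speed % g)
    return 20

11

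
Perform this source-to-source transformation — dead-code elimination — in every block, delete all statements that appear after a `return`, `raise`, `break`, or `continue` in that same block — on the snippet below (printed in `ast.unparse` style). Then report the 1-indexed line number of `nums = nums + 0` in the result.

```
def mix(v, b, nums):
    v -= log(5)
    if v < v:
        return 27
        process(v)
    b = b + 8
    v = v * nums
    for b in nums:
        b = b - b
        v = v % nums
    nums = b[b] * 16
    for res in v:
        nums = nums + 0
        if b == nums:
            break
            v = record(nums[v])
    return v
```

Transformed code:
def mix(v, b, nums):
    v -= log(5)
    if v < v:
        return 27
    b = b + 8
    v = v * nums
    for b in nums:
        b = b - b
        v = v % nums
    nums = b[b] * 16
    for res in v:
        nums = nums + 0
        if b == nums:
            break
    return v

12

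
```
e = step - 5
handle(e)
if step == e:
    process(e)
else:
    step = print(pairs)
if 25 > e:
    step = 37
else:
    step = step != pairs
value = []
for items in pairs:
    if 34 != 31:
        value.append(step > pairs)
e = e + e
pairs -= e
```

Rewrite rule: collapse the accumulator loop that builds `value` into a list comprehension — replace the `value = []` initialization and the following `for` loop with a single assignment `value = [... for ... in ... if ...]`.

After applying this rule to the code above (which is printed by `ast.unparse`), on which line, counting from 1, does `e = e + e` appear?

Transformed code:
e = step - 5
handle(e)
if step == e:
    process(e)
else:
    step = print(pairs)
if 25 > e:
    step = 37
else:
    step = step != pairs
value = [step > pairs for items in pairs if 34 != 31]
e = e + e
pairs -= e

12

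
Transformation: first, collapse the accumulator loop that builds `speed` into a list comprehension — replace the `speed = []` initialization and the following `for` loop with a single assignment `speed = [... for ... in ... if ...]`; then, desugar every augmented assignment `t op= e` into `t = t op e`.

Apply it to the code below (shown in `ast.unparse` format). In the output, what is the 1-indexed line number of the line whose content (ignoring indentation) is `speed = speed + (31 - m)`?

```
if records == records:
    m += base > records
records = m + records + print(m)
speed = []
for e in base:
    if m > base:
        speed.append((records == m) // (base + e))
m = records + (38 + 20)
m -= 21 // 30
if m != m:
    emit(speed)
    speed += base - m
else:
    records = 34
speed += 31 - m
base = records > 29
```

Transformed code:
if records == records:
    m = m + (base > records)
records = m + records + print(m)
speed = [(records == m) // (base + e) for e in base if m > base]
m = records + (38 + 20)
m = m - 21 // 30
if m != m:
    emit(speed)
    speed = speed + (base - m)
else:
    records = 34
speed = speed + (31 - m)
base = records > 29

12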